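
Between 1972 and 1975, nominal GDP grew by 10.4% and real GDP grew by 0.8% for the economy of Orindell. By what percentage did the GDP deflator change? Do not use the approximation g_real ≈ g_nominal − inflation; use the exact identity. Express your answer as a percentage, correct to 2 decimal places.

9.52%

(1 + g_nom) = (1 + g_real)(1 + π), so π = 1.1040 / 1.0080 − 1 = 0.09524.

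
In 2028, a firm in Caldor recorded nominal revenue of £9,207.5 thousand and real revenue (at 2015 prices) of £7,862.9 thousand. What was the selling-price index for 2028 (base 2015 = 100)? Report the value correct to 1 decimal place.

117.1

selling-price index = (Nominal / Real) × 100 = 9207.5 / 7862.9 × 100 = 117.10.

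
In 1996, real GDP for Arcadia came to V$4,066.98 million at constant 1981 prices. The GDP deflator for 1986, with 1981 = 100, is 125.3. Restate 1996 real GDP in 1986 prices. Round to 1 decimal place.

Real GDP in 1986 prices = Real GDP in 1981 prices × (P_1986/P_1981) = 4066.98 × 1.253 = 5095.93.

V$5,095.9 million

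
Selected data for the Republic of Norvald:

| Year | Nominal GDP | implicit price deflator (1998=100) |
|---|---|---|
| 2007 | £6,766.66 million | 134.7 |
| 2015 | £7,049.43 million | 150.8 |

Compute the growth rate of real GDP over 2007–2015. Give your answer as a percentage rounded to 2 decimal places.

Real GDP 2007 = 6766.66 / 1.347 = 5023.50.
Real GDP 2015 = 7049.43 / 1.508 = 4674.69.
Real growth = 4674.69 / 5023.50 − 1 = -0.0694.

-6.94%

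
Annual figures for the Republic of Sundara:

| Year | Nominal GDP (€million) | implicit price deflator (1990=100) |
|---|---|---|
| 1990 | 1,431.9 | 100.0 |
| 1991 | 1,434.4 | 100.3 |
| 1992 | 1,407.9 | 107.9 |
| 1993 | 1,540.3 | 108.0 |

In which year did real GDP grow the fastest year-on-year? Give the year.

1993

1991: real = 1434.4/1.003 = 1430.11; growth vs 1990 (1431.90) = -0.13%.
1992: real = 1407.9/1.079 = 1304.82; growth vs 1991 (1430.11) = -8.76%.
1993: real = 1540.3/1.080 = 1426.20; growth vs 1992 (1304.82) = 9.30%.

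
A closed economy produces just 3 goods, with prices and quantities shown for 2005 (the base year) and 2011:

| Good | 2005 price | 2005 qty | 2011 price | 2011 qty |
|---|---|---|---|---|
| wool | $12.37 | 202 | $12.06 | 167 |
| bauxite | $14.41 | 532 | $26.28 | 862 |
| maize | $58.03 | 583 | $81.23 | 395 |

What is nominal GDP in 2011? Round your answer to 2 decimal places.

$56753.23

Nominal GDP 2011 = Σ (p_2011 × q_2011) = 12.06·167 + 26.28·862 + 81.23·395 = 56753.23.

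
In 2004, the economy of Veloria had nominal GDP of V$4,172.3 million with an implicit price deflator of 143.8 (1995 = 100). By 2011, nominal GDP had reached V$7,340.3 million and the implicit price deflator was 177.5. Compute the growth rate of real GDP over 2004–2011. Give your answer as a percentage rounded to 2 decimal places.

42.53%

Deflate each year: 2004 → 4172.3/1.438 = 2901.46; 2011 → 7340.3/1.775 = 4135.38.
So real GDP changed by 4135.38/2901.46 − 1 = 0.4253, i.e. 42.53%.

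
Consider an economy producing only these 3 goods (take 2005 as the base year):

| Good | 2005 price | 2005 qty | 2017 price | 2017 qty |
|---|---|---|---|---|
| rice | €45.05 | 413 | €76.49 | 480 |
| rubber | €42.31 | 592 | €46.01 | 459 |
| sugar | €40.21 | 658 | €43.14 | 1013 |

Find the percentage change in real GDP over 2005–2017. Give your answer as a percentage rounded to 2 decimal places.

Real GDP 2005 = Nominal GDP 2005 = 45.05·413 + 42.31·592 + 40.21·658 = 70111.35.
Real GDP 2017 (at 2005 prices) = 45.05·480 + 42.31·459 + 40.21·1013 = 81777.02.
Real growth = 81777.02/70111.35 − 1 = 0.1664.

16.64%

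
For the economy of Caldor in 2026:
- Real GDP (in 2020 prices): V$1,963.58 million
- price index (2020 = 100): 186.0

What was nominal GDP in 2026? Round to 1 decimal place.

Nominal GDP = Real × (price index/100) = 1963.58 × 1.860 = 3652.26.

V$3,652.3 million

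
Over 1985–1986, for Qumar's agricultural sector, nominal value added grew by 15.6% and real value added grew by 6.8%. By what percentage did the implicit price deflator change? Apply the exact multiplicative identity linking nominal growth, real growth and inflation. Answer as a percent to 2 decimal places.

8.24%

(1 + g_nom) = (1 + g_real)(1 + π), so π = 1.1560 / 1.0680 − 1 = 0.08240.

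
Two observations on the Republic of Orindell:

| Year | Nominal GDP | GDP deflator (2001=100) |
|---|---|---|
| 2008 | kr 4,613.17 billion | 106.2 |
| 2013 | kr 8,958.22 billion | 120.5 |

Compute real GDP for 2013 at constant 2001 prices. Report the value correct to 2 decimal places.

kr 7,434.21 billion

Real GDP = Nominal / (GDP deflator/100) = 8958.22 / 1.205 = 7434.21.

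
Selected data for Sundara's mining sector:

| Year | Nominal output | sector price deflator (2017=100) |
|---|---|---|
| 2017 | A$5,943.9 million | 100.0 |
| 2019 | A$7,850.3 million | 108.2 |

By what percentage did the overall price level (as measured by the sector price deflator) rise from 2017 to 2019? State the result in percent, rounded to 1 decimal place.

8.2%

Price-level change = 108.2 / 100.0 − 1 = 0.0820.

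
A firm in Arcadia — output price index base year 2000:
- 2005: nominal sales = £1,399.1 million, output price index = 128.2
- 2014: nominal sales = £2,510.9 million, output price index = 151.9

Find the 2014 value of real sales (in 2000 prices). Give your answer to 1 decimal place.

Real sales = Nominal / (output price index/100) = 2510.9 / 1.519 = 1653.00.

£1,653.0 million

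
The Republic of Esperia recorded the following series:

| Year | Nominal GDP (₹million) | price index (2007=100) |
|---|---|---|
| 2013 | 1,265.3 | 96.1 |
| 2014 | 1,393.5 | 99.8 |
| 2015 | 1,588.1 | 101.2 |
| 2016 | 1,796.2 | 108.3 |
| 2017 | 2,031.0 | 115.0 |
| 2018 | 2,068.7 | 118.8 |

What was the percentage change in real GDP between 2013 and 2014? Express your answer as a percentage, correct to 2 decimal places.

Real GDP 2013 = 1265.3/0.961 = 1316.65.
Real GDP 2014 = 1393.5/0.998 = 1396.29.
Change = 1396.29/1316.65 − 1 = 0.0605.

6.05%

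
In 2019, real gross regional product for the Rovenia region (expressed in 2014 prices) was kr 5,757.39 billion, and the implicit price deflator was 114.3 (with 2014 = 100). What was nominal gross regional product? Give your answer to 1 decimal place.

kr 6,580.7 billion

Nominal gross regional product = Real × (implicit price deflator/100) = 5757.39 × 1.143 = 6580.70.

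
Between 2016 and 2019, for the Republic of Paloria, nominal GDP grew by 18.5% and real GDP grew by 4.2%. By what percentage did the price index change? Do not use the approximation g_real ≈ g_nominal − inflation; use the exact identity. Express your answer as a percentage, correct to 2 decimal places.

(1 + g_nom) = (1 + g_real)(1 + π), so π = 1.1850 / 1.0420 − 1 = 0.13724.

13.72%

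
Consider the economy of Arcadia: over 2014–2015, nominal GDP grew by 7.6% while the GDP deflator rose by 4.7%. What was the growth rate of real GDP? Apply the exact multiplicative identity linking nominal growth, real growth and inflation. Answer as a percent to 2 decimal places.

2.77%

(1 + g_nom) = (1 + g_real)(1 + π), so g_real = 1.0760 / 1.0470 − 1 = 0.02770.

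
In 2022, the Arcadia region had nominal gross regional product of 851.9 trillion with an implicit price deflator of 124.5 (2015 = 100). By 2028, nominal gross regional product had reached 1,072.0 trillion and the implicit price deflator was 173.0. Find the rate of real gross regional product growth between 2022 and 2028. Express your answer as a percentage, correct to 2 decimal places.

-9.44%

Deflate each year: 2022 → 851.9/1.245 = 684.26; 2028 → 1072.0/1.730 = 619.65.
So real gross regional product changed by 619.65/684.26 − 1 = -0.0944, i.e. -9.44%.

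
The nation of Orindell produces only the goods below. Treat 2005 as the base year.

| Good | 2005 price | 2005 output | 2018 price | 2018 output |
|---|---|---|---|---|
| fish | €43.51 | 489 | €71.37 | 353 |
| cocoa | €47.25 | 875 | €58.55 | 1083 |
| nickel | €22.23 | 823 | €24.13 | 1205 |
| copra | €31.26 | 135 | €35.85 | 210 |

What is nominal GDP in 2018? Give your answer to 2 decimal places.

€125208.41

Nominal GDP 2018 = Σ (p_2018 × q_2018) = 71.37·353 + 58.55·1083 + 24.13·1205 + 35.85·210 = 125208.41.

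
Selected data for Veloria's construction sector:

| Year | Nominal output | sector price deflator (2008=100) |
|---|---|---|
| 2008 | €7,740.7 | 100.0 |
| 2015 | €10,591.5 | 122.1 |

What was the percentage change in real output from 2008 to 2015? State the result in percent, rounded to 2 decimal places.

12.06%

Real output 2008 = 7740.7 / 1.000 = 7740.70.
Real output 2015 = 10591.5 / 1.221 = 8674.45.
Real growth = 8674.45 / 7740.70 − 1 = 0.1206.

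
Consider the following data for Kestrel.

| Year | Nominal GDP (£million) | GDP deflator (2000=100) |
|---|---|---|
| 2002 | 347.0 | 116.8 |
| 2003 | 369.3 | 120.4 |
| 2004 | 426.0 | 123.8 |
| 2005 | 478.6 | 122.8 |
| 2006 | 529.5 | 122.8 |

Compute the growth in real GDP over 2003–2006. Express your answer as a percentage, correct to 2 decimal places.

40.58%

Real GDP 2003 = 369.3/1.204 = 306.73.
Real GDP 2006 = 529.5/1.228 = 431.19.
Change = 431.19/306.73 − 1 = 0.4058.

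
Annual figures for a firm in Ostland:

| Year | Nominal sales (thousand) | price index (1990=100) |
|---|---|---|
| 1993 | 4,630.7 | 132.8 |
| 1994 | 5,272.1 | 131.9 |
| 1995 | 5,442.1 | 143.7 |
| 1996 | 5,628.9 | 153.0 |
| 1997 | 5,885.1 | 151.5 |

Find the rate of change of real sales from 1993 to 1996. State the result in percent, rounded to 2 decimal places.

5.51%

Real sales 1993 = 4630.7/1.328 = 3486.97.
Real sales 1996 = 5628.9/1.530 = 3679.02.
Change = 3679.02/3486.97 − 1 = 0.0551.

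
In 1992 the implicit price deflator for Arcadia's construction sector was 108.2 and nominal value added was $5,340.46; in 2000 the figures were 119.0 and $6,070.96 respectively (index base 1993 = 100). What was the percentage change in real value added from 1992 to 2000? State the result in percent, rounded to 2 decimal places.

Real value added 1992 = 5340.46 / 1.082 = 4935.73.
Real value added 2000 = 6070.96 / 1.190 = 5101.65.
Real growth = 5101.65 / 4935.73 − 1 = 0.0336.

3.36%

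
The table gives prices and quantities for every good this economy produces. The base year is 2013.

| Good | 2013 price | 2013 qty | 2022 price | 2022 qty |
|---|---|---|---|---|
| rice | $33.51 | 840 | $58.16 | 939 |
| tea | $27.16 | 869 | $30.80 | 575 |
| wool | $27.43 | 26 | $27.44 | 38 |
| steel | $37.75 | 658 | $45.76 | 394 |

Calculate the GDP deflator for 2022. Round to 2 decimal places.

145.07

Nominal GDP 2022 = 58.16·939 + 30.80·575 + 27.44·38 + 45.76·394 = 91394.40.
Real GDP 2022 (at 2013 prices) = 33.51·939 + 27.16·575 + 27.43·38 + 37.75·394 = 62998.73.
Deflator = Nominal/Real × 100 = 91394.40/62998.73 × 100 = 145.073.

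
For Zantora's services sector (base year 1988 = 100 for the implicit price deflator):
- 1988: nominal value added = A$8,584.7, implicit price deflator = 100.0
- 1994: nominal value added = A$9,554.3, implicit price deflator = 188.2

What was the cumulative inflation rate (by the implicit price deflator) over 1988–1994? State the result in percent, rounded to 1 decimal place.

Price-level change = 188.2 / 100.0 − 1 = 0.8820.

88.2%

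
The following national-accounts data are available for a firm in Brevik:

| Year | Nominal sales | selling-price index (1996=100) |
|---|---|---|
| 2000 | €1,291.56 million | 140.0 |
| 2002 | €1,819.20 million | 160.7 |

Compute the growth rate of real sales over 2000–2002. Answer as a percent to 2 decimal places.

22.71%

Real sales 2000 = 1291.56 / 1.400 = 922.54.
Real sales 2002 = 1819.20 / 1.607 = 1132.05.
Real growth = 1132.05 / 922.54 − 1 = 0.2271.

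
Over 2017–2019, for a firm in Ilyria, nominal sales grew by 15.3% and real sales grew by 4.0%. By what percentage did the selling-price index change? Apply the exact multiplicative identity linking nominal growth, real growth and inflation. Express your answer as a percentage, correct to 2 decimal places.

10.87%

(1 + g_nom) = (1 + g_real)(1 + π), so π = 1.1530 / 1.0400 − 1 = 0.10865.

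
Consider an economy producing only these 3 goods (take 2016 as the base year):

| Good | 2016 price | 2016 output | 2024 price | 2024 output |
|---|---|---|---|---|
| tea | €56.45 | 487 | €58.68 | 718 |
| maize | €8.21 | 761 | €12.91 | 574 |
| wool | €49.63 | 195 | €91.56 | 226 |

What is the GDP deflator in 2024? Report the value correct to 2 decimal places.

Nominal GDP 2024 = 58.68·718 + 12.91·574 + 91.56·226 = 70235.14.
Real GDP 2024 (at 2016 prices) = 56.45·718 + 8.21·574 + 49.63·226 = 56460.02.
Deflator = Nominal/Real × 100 = 70235.14/56460.02 × 100 = 124.398.

124.40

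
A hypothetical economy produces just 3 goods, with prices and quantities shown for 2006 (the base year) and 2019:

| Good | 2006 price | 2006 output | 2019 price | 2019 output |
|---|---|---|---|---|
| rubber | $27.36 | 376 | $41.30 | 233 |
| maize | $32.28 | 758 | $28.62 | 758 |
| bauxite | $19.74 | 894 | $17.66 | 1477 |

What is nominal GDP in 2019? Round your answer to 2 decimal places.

$57400.68

Nominal GDP 2019 = Σ (p_2019 × q_2019) = 41.30·233 + 28.62·758 + 17.66·1477 = 57400.68.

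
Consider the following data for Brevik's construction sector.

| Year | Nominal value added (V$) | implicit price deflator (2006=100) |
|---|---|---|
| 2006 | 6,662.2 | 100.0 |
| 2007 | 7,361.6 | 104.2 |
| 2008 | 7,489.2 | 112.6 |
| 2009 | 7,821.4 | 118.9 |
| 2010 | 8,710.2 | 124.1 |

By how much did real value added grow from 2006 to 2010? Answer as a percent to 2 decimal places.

5.35%

Real value added 2006 = 6662.2/1.000 = 6662.20.
Real value added 2010 = 8710.2/1.241 = 7018.69.
Change = 7018.69/6662.20 − 1 = 0.0535.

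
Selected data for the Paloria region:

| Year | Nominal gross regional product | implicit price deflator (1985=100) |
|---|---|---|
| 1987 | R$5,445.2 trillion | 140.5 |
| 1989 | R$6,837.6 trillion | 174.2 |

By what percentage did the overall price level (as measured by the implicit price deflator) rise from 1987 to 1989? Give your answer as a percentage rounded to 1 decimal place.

Price-level change = 174.2 / 140.5 − 1 = 0.2399.

24.0%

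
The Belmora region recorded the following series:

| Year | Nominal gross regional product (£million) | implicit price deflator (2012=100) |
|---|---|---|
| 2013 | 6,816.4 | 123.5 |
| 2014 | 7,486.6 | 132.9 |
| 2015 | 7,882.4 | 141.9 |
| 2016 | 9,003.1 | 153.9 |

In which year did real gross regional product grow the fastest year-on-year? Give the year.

2016

2014: real = 7486.6/1.329 = 5633.26; growth vs 2013 (5519.35) = 2.06%.
2015: real = 7882.4/1.419 = 5554.90; growth vs 2014 (5633.26) = -1.39%.
2016: real = 9003.1/1.539 = 5849.97; growth vs 2015 (5554.90) = 5.31%.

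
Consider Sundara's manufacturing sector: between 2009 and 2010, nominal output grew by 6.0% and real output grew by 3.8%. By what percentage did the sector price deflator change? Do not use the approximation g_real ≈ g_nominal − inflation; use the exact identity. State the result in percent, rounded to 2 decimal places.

(1 + g_nom) = (1 + g_real)(1 + π), so π = 1.0600 / 1.0380 − 1 = 0.02119.

2.12%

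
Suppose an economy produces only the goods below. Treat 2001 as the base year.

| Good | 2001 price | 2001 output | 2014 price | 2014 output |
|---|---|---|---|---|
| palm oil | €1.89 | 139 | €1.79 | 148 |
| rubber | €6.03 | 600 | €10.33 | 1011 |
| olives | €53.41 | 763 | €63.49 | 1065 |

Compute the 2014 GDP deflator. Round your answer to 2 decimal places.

Nominal GDP 2014 = 1.79·148 + 10.33·1011 + 63.49·1065 = 78325.40.
Real GDP 2014 (at 2001 prices) = 1.89·148 + 6.03·1011 + 53.41·1065 = 63257.70.
Deflator = Nominal/Real × 100 = 78325.40/63257.70 × 100 = 123.820.

123.82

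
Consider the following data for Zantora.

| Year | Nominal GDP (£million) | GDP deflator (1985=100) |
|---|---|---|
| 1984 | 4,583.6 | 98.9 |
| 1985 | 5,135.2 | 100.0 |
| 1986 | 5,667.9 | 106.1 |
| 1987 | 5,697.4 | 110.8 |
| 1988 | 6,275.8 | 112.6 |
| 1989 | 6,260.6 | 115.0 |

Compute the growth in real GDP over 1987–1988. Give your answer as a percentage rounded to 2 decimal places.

Real GDP 1987 = 5697.4/1.108 = 5142.06.
Real GDP 1988 = 6275.8/1.126 = 5573.53.
Change = 5573.53/5142.06 − 1 = 0.0839.

8.39%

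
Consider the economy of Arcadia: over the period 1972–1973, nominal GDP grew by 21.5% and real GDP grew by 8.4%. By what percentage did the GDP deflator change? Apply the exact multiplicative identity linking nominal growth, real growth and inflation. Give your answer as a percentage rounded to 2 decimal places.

12.08%

(1 + g_nom) = (1 + g_real)(1 + π), so π = 1.2150 / 1.0840 − 1 = 0.12085.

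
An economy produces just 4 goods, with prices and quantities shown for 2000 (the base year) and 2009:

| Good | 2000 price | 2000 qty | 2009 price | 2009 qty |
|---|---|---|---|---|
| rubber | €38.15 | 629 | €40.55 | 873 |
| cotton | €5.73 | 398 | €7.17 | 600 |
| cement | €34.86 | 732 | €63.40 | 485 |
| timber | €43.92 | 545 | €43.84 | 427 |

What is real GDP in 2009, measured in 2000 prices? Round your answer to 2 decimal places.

€72403.89

Real GDP 2009 = Σ (p_2000 × q_2009) = 38.15·873 + 5.73·600 + 34.86·485 + 43.92·427 = 72403.89.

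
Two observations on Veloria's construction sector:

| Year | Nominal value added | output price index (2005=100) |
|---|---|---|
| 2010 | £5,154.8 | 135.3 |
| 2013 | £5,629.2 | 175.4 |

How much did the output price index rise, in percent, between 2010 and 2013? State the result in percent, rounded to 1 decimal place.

29.6%

Price-level change = 175.4 / 135.3 − 1 = 0.2964.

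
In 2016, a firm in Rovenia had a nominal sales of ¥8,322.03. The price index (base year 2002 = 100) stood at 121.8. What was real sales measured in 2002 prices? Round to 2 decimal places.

Real sales = Nominal / (price index/100) = 8322.03 / 1.218 = 6832.54.

¥6,832.54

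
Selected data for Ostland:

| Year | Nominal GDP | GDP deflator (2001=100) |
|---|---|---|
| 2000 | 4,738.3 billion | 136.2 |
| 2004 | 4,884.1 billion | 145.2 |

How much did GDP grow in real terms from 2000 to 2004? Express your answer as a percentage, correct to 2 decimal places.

Deflate each year: 2000 → 4738.3/1.362 = 3478.93; 2004 → 4884.1/1.452 = 3363.71.
So real GDP changed by 3363.71/3478.93 − 1 = -0.0331, i.e. -3.31%.

-3.31%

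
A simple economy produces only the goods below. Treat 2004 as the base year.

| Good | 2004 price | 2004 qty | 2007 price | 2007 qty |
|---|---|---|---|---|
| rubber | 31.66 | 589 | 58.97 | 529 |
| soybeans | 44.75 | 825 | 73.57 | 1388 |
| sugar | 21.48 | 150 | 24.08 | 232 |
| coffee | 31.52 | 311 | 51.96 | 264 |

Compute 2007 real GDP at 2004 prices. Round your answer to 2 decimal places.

Real GDP 2007 = Σ (p_2004 × q_2007) = 31.66·529 + 44.75·1388 + 21.48·232 + 31.52·264 = 92165.78.

92165.78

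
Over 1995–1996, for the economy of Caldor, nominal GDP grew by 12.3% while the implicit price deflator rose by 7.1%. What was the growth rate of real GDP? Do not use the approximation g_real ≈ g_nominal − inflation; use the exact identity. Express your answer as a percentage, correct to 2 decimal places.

4.86%

(1 + g_nom) = (1 + g_real)(1 + π), so g_real = 1.1230 / 1.0710 − 1 = 0.04855.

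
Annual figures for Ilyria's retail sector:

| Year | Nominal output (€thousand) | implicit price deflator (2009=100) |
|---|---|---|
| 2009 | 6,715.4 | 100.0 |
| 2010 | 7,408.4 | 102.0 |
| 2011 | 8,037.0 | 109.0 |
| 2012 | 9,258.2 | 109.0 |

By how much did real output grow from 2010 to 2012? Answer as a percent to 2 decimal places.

16.94%

Real output 2010 = 7408.4/1.020 = 7263.14.
Real output 2012 = 9258.2/1.090 = 8493.76.
Change = 8493.76/7263.14 − 1 = 0.1694.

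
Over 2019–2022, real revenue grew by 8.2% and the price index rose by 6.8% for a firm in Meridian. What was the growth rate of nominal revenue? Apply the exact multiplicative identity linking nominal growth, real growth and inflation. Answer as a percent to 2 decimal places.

(1 + g_nom) = (1 + g_real)(1 + π) = 1.0820 × 1.0680 = 1.15558.

15.56%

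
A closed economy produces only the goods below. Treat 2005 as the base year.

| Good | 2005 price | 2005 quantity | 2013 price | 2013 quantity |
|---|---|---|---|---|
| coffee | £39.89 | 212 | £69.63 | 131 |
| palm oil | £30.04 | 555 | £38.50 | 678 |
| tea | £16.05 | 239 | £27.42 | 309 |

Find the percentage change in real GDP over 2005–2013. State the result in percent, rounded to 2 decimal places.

Real GDP 2005 = Nominal GDP 2005 = 39.89·212 + 30.04·555 + 16.05·239 = 28964.83.
Real GDP 2013 (at 2005 prices) = 39.89·131 + 30.04·678 + 16.05·309 = 30552.16.
Real growth = 30552.16/28964.83 − 1 = 0.0548.

5.48%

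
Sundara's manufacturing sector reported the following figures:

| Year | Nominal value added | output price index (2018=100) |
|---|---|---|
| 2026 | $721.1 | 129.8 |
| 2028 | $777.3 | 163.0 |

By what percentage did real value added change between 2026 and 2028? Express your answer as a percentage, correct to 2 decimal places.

Real value added 2026 = 721.1 / 1.298 = 555.55.
Real value added 2028 = 777.3 / 1.630 = 476.87.
Real growth = 476.87 / 555.55 − 1 = -0.1416.

-14.16%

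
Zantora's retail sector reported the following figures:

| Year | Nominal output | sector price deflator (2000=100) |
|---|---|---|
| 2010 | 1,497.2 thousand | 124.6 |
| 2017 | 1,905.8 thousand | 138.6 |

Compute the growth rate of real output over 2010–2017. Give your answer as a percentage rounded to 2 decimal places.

14.43%

Deflate each year: 2010 → 1497.2/1.246 = 1201.61; 2017 → 1905.8/1.386 = 1375.04.
So real output changed by 1375.04/1201.61 − 1 = 0.1443, i.e. 14.43%.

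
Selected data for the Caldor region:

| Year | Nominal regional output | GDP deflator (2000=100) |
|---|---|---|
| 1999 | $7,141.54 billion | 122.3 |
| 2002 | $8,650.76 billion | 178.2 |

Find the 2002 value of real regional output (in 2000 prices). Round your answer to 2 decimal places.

Real regional output = Nominal / (GDP deflator/100) = 8650.76 / 1.782 = 4854.52.

$4,854.52 billion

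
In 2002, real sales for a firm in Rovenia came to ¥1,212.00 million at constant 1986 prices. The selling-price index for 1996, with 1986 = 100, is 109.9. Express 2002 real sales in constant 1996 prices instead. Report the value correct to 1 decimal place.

Real sales in 1996 prices = Real sales in 1986 prices × (P_1996/P_1986) = 1212.00 × 1.099 = 1331.99.

¥1,332.0 million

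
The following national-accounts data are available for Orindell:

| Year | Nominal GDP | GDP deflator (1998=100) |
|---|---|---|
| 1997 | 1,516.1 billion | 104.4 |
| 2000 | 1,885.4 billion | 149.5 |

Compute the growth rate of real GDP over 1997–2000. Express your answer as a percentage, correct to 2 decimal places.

Real GDP 1997 = 1516.1 / 1.044 = 1452.20.
Real GDP 2000 = 1885.4 / 1.495 = 1261.14.
Real growth = 1261.14 / 1452.20 − 1 = -0.1316.

-13.16%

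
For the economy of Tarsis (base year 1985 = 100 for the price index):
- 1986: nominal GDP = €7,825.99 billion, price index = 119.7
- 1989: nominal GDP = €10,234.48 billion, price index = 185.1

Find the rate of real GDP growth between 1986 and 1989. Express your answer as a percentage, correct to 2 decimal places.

-15.43%

Real GDP 1986 = 7825.99 / 1.197 = 6538.00.
Real GDP 1989 = 10234.48 / 1.851 = 5529.16.
Real growth = 5529.16 / 6538.00 − 1 = -0.1543.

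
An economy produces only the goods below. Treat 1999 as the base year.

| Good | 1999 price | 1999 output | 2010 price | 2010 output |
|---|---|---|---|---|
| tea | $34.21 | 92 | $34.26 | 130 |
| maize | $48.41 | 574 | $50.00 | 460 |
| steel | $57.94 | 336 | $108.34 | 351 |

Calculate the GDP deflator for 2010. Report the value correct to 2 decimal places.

139.17

Nominal GDP 2010 = 34.26·130 + 50.00·460 + 108.34·351 = 65481.14.
Real GDP 2010 (at 1999 prices) = 34.21·130 + 48.41·460 + 57.94·351 = 47052.84.
Deflator = Nominal/Real × 100 = 65481.14/47052.84 × 100 = 139.165.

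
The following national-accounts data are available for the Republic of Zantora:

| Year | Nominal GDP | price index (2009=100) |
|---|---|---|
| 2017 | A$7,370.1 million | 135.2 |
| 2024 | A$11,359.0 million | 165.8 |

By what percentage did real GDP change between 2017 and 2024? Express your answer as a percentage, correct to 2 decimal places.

25.68%

Deflate each year: 2017 → 7370.1/1.352 = 5451.26; 2024 → 11359.0/1.658 = 6851.03.
So real GDP changed by 6851.03/5451.26 − 1 = 0.2568, i.e. 25.68%.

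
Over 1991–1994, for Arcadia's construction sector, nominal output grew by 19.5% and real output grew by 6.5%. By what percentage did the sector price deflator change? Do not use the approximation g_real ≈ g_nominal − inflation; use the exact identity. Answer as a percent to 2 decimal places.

(1 + g_nom) = (1 + g_real)(1 + π), so π = 1.1950 / 1.0650 − 1 = 0.12207.

12.21%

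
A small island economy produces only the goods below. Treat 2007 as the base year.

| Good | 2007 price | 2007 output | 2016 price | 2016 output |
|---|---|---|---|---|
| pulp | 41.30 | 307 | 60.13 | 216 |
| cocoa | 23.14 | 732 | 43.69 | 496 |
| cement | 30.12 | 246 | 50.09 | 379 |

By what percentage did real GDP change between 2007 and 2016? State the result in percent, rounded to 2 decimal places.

Real GDP 2007 = Nominal GDP 2007 = 41.30·307 + 23.14·732 + 30.12·246 = 37027.10.
Real GDP 2016 (at 2007 prices) = 41.30·216 + 23.14·496 + 30.12·379 = 31813.72.
Real growth = 31813.72/37027.10 − 1 = -0.1408.

-14.08%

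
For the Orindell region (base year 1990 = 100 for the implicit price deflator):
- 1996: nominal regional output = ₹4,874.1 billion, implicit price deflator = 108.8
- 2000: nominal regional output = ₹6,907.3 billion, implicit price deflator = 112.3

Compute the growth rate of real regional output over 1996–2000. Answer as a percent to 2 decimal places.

37.30%

Real regional output 1996 = 4874.1 / 1.088 = 4479.87.
Real regional output 2000 = 6907.3 / 1.123 = 6150.76.
Real growth = 6150.76 / 4479.87 − 1 = 0.3730.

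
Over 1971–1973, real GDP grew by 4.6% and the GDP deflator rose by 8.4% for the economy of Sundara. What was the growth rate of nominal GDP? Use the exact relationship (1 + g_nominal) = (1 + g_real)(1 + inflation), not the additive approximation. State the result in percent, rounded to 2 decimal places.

(1 + g_nom) = (1 + g_real)(1 + π) = 1.0460 × 1.0840 = 1.13386.

13.39%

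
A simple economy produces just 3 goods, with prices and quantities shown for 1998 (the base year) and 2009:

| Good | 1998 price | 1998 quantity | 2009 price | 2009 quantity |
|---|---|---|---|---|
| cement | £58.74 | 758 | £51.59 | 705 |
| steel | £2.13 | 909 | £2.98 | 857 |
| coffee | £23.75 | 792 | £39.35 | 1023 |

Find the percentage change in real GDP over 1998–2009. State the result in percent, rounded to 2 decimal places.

Real GDP 1998 = Nominal GDP 1998 = 58.74·758 + 2.13·909 + 23.75·792 = 65271.09.
Real GDP 2009 (at 1998 prices) = 58.74·705 + 2.13·857 + 23.75·1023 = 67533.36.
Real growth = 67533.36/65271.09 − 1 = 0.0347.

3.47%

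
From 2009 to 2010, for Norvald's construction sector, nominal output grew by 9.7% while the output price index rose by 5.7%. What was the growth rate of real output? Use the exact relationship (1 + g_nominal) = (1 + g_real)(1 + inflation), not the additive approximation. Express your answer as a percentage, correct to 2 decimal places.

(1 + g_nom) = (1 + g_real)(1 + π), so g_real = 1.0970 / 1.0570 − 1 = 0.03784.

3.78%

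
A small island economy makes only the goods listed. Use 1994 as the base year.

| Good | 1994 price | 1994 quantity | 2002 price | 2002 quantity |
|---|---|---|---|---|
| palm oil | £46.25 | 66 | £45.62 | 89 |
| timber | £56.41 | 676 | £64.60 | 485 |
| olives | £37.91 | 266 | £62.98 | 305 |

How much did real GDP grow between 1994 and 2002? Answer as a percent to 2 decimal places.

Real GDP 1994 = Nominal GDP 1994 = 46.25·66 + 56.41·676 + 37.91·266 = 51269.72.
Real GDP 2002 (at 1994 prices) = 46.25·89 + 56.41·485 + 37.91·305 = 43037.65.
Real growth = 43037.65/51269.72 − 1 = -0.1606.

-16.06%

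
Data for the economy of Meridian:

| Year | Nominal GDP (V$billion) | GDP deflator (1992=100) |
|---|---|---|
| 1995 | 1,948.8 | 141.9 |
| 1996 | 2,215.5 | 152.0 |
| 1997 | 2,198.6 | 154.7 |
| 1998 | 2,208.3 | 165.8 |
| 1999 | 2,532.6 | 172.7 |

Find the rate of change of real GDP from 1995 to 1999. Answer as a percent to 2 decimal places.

Real GDP 1995 = 1948.8/1.419 = 1373.36.
Real GDP 1999 = 2532.6/1.727 = 1466.47.
Change = 1466.47/1373.36 − 1 = 0.0678.

6.78%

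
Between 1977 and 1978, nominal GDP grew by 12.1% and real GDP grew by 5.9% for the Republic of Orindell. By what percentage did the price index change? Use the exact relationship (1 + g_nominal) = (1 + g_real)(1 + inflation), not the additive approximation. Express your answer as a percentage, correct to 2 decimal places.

(1 + g_nom) = (1 + g_real)(1 + π), so π = 1.1210 / 1.0590 − 1 = 0.05855.

5.85%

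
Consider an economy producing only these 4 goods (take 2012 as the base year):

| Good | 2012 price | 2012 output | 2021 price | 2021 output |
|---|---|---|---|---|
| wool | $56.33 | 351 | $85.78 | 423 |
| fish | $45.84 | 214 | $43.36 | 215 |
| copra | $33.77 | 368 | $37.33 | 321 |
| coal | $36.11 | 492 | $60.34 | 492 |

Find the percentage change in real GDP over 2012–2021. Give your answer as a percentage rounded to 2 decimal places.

Real GDP 2012 = Nominal GDP 2012 = 56.33·351 + 45.84·214 + 33.77·368 + 36.11·492 = 59775.07.
Real GDP 2021 (at 2012 prices) = 56.33·423 + 45.84·215 + 33.77·321 + 36.11·492 = 62289.48.
Real growth = 62289.48/59775.07 − 1 = 0.0421.

4.21%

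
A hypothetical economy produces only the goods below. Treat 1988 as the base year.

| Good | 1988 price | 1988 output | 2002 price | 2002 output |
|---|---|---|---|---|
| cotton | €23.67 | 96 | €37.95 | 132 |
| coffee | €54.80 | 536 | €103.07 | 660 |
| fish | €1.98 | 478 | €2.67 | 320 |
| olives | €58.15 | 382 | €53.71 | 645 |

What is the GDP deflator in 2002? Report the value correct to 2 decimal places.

Nominal GDP 2002 = 37.95·132 + 103.07·660 + 2.67·320 + 53.71·645 = 108532.95.
Real GDP 2002 (at 1988 prices) = 23.67·132 + 54.80·660 + 1.98·320 + 58.15·645 = 77432.79.
Deflator = Nominal/Real × 100 = 108532.95/77432.79 × 100 = 140.164.

140.16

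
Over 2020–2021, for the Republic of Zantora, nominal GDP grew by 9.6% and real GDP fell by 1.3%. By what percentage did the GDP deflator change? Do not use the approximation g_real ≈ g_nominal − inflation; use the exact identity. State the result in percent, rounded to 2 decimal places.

(1 + g_nom) = (1 + g_real)(1 + π), so π = 1.0960 / 0.9870 − 1 = 0.11044.

11.04%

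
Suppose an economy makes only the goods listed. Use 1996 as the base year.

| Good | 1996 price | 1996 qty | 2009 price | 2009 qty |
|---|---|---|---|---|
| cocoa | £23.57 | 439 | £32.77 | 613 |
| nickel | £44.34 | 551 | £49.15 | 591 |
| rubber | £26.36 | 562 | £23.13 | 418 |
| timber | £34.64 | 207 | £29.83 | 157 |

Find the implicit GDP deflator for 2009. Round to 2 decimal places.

111.17

Nominal GDP 2009 = 32.77·613 + 49.15·591 + 23.13·418 + 29.83·157 = 63487.31.
Real GDP 2009 (at 1996 prices) = 23.57·613 + 44.34·591 + 26.36·418 + 34.64·157 = 57110.31.
Deflator = Nominal/Real × 100 = 63487.31/57110.31 × 100 = 111.166.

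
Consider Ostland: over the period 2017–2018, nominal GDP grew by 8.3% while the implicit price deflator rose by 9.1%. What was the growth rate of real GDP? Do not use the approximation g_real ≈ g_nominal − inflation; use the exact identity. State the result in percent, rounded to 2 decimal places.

(1 + g_nom) = (1 + g_real)(1 + π), so g_real = 1.0830 / 1.0910 − 1 = -0.00733.

-0.73%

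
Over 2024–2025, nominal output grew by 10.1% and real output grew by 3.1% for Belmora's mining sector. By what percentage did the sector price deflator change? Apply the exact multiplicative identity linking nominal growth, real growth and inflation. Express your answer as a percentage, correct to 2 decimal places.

(1 + g_nom) = (1 + g_real)(1 + π), so π = 1.1010 / 1.0310 − 1 = 0.06790.

6.79%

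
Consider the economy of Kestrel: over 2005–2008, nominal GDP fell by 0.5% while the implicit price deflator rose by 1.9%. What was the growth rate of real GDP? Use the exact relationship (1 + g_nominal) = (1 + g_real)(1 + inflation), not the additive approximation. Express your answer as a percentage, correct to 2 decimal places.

-2.36%

(1 + g_nom) = (1 + g_real)(1 + π), so g_real = 0.9950 / 1.0190 − 1 = -0.02355.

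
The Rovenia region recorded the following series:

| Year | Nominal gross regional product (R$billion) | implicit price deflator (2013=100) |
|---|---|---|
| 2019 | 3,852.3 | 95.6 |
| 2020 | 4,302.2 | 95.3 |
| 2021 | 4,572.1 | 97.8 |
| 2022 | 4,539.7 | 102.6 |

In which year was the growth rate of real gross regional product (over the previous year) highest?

2020: real = 4302.2/0.953 = 4514.38; growth vs 2019 (4029.60) = 12.03%.
2021: real = 4572.1/0.978 = 4674.95; growth vs 2020 (4514.38) = 3.56%.
2022: real = 4539.7/1.026 = 4424.66; growth vs 2021 (4674.95) = -5.35%.

2020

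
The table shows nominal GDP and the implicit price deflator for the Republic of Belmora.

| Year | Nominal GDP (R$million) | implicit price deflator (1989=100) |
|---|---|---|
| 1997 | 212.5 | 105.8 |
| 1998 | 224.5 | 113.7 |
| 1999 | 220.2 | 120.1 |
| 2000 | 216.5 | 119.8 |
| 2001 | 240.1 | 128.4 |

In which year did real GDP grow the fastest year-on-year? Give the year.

1998: real = 224.5/1.137 = 197.45; growth vs 1997 (200.85) = -1.69%.
1999: real = 220.2/1.201 = 183.35; growth vs 1998 (197.45) = -7.14%.
2000: real = 216.5/1.198 = 180.72; growth vs 1999 (183.35) = -1.43%.
2001: real = 240.1/1.284 = 186.99; growth vs 2000 (180.72) = 3.47%.

2001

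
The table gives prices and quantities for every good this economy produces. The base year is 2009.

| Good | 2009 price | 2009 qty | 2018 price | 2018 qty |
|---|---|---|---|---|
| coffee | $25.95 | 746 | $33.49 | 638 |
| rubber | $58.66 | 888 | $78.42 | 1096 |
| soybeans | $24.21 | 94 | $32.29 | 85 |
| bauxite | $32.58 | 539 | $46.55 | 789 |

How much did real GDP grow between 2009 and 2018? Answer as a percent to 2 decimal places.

18.98%

Real GDP 2009 = Nominal GDP 2009 = 25.95·746 + 58.66·888 + 24.21·94 + 32.58·539 = 91285.14.
Real GDP 2018 (at 2009 prices) = 25.95·638 + 58.66·1096 + 24.21·85 + 32.58·789 = 108610.93.
Real growth = 108610.93/91285.14 − 1 = 0.1898.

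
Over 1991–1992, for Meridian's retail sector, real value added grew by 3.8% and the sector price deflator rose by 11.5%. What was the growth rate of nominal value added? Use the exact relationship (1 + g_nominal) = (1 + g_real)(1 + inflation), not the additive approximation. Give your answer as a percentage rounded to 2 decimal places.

15.74%

(1 + g_nom) = (1 + g_real)(1 + π) = 1.0380 × 1.1150 = 1.15737.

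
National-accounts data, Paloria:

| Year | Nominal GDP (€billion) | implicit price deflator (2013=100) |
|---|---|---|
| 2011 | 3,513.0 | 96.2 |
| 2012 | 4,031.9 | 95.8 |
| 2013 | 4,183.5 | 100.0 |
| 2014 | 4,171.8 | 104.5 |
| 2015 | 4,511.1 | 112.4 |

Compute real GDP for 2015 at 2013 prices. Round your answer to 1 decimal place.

€4,013.4 billion

Real GDP 2015 = 4511.1 / 1.124 = 4013.43.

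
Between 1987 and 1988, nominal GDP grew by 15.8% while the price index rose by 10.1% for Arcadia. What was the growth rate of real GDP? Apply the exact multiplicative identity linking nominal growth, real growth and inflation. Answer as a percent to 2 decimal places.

(1 + g_nom) = (1 + g_real)(1 + π), so g_real = 1.1580 / 1.1010 − 1 = 0.05177.

5.18%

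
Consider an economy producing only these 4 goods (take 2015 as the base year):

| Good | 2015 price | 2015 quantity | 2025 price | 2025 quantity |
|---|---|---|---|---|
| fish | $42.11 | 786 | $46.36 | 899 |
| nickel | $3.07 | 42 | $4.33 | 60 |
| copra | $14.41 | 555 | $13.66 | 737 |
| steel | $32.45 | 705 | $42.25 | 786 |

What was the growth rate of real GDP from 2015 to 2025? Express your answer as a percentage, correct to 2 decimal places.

Real GDP 2015 = Nominal GDP 2015 = 42.11·786 + 3.07·42 + 14.41·555 + 32.45·705 = 64102.20.
Real GDP 2025 (at 2015 prices) = 42.11·899 + 3.07·60 + 14.41·737 + 32.45·786 = 74166.96.
Real growth = 74166.96/64102.20 − 1 = 0.1570.

15.70%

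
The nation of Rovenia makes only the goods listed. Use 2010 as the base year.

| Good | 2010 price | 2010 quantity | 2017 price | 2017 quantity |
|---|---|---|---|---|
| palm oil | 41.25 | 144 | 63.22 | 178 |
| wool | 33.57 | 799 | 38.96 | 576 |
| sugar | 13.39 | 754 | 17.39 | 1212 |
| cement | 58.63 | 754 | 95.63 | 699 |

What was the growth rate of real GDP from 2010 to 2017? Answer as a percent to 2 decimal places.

Real GDP 2010 = Nominal GDP 2010 = 41.25·144 + 33.57·799 + 13.39·754 + 58.63·754 = 87065.51.
Real GDP 2017 (at 2010 prices) = 41.25·178 + 33.57·576 + 13.39·1212 + 58.63·699 = 83889.87.
Real growth = 83889.87/87065.51 − 1 = -0.0365.

-3.65%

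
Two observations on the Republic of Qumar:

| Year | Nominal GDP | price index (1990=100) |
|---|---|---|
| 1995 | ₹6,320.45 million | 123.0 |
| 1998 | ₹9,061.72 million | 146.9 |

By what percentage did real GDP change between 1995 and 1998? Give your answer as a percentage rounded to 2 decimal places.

Real GDP 1995 = 6320.45 / 1.230 = 5138.58.
Real GDP 1998 = 9061.72 / 1.469 = 6168.63.
Real growth = 6168.63 / 5138.58 − 1 = 0.2005.

20.05%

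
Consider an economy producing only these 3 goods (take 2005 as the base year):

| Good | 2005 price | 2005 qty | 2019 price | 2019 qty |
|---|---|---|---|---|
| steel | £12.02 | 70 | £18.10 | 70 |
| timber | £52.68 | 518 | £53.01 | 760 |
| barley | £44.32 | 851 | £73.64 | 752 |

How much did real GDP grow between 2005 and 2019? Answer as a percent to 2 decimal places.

Real GDP 2005 = Nominal GDP 2005 = 12.02·70 + 52.68·518 + 44.32·851 = 65845.96.
Real GDP 2019 (at 2005 prices) = 12.02·70 + 52.68·760 + 44.32·752 = 74206.84.
Real growth = 74206.84/65845.96 − 1 = 0.1270.

12.70%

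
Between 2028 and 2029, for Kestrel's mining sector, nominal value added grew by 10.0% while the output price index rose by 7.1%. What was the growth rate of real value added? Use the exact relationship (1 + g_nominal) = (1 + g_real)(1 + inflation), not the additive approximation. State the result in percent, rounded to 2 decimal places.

2.71%

(1 + g_nom) = (1 + g_real)(1 + π), so g_real = 1.1000 / 1.0710 − 1 = 0.02708.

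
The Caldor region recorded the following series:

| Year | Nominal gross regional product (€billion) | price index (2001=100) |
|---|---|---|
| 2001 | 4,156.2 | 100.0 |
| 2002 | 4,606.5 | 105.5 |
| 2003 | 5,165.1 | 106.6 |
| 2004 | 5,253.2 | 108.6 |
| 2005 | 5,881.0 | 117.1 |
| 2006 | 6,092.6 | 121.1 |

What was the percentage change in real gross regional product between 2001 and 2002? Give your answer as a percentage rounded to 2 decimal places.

5.06%

Real gross regional product 2001 = 4156.2/1.000 = 4156.20.
Real gross regional product 2002 = 4606.5/1.055 = 4366.35.
Change = 4366.35/4156.20 − 1 = 0.0506.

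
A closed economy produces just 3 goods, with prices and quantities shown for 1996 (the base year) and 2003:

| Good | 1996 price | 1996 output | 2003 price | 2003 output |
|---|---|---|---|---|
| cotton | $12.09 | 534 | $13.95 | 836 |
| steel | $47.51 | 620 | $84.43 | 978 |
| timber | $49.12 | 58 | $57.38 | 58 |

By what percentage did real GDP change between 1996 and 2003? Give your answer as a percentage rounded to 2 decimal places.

Real GDP 1996 = Nominal GDP 1996 = 12.09·534 + 47.51·620 + 49.12·58 = 38761.22.
Real GDP 2003 (at 1996 prices) = 12.09·836 + 47.51·978 + 49.12·58 = 59420.98.
Real growth = 59420.98/38761.22 − 1 = 0.5330.

53.30%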